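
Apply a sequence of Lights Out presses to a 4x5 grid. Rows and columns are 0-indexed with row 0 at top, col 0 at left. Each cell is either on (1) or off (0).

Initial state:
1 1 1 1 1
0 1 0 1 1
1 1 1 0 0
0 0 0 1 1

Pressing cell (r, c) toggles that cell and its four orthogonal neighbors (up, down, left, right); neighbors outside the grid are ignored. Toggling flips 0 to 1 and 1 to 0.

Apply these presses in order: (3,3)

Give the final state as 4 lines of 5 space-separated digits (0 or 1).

After press 1 at (3,3):
1 1 1 1 1
0 1 0 1 1
1 1 1 1 0
0 0 1 0 0

Answer: 1 1 1 1 1
0 1 0 1 1
1 1 1 1 0
0 0 1 0 0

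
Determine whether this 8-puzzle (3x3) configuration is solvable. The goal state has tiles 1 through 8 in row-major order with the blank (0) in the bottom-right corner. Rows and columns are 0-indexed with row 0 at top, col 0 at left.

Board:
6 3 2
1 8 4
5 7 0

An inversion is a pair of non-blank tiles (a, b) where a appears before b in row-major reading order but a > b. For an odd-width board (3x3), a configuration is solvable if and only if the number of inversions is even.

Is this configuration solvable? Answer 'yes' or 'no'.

Inversions (pairs i<j in row-major order where tile[i] > tile[j] > 0): 11
11 is odd, so the puzzle is not solvable.

Answer: no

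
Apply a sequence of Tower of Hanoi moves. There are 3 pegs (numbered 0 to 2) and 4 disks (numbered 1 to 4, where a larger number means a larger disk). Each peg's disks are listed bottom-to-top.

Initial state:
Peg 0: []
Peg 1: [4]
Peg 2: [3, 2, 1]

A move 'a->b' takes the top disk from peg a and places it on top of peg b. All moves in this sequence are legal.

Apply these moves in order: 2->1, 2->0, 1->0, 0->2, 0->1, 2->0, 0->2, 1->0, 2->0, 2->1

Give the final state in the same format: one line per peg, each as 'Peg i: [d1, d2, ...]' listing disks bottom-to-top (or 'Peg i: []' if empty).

Answer: Peg 0: [2, 1]
Peg 1: [4, 3]
Peg 2: []

Derivation:
After move 1 (2->1):
Peg 0: []
Peg 1: [4, 1]
Peg 2: [3, 2]

After move 2 (2->0):
Peg 0: [2]
Peg 1: [4, 1]
Peg 2: [3]

After move 3 (1->0):
Peg 0: [2, 1]
Peg 1: [4]
Peg 2: [3]

After move 4 (0->2):
Peg 0: [2]
Peg 1: [4]
Peg 2: [3, 1]

After move 5 (0->1):
Peg 0: []
Peg 1: [4, 2]
Peg 2: [3, 1]

After move 6 (2->0):
Peg 0: [1]
Peg 1: [4, 2]
Peg 2: [3]

After move 7 (0->2):
Peg 0: []
Peg 1: [4, 2]
Peg 2: [3, 1]

After move 8 (1->0):
Peg 0: [2]
Peg 1: [4]
Peg 2: [3, 1]

After move 9 (2->0):
Peg 0: [2, 1]
Peg 1: [4]
Peg 2: [3]

After move 10 (2->1):
Peg 0: [2, 1]
Peg 1: [4, 3]
Peg 2: []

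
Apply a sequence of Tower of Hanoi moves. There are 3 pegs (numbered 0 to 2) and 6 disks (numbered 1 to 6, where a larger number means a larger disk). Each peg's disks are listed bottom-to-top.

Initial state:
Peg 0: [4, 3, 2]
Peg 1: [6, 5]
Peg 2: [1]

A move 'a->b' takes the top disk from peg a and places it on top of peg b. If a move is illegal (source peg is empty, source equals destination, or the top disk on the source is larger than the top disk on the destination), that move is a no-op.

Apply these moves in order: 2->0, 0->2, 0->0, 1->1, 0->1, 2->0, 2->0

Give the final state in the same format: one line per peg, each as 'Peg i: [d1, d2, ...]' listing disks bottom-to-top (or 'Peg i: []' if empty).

After move 1 (2->0):
Peg 0: [4, 3, 2, 1]
Peg 1: [6, 5]
Peg 2: []

After move 2 (0->2):
Peg 0: [4, 3, 2]
Peg 1: [6, 5]
Peg 2: [1]

After move 3 (0->0):
Peg 0: [4, 3, 2]
Peg 1: [6, 5]
Peg 2: [1]

After move 4 (1->1):
Peg 0: [4, 3, 2]
Peg 1: [6, 5]
Peg 2: [1]

After move 5 (0->1):
Peg 0: [4, 3]
Peg 1: [6, 5, 2]
Peg 2: [1]

After move 6 (2->0):
Peg 0: [4, 3, 1]
Peg 1: [6, 5, 2]
Peg 2: []

After move 7 (2->0):
Peg 0: [4, 3, 1]
Peg 1: [6, 5, 2]
Peg 2: []

Answer: Peg 0: [4, 3, 1]
Peg 1: [6, 5, 2]
Peg 2: []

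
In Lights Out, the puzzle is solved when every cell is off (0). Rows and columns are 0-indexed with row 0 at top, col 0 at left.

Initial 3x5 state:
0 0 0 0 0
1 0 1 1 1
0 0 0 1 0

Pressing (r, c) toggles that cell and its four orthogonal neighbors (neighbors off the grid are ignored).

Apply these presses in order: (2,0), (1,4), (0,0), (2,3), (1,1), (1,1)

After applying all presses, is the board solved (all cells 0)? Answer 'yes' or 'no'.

After press 1 at (2,0):
0 0 0 0 0
0 0 1 1 1
1 1 0 1 0

After press 2 at (1,4):
0 0 0 0 1
0 0 1 0 0
1 1 0 1 1

After press 3 at (0,0):
1 1 0 0 1
1 0 1 0 0
1 1 0 1 1

After press 4 at (2,3):
1 1 0 0 1
1 0 1 1 0
1 1 1 0 0

After press 5 at (1,1):
1 0 0 0 1
0 1 0 1 0
1 0 1 0 0

After press 6 at (1,1):
1 1 0 0 1
1 0 1 1 0
1 1 1 0 0

Lights still on: 9

Answer: no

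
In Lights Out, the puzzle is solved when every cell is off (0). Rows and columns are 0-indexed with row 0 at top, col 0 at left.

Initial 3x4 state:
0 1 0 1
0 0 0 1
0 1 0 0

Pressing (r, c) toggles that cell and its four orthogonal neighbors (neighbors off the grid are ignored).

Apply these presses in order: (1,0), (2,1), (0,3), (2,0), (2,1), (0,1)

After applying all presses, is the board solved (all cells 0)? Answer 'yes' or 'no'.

Answer: yes

Derivation:
After press 1 at (1,0):
1 1 0 1
1 1 0 1
1 1 0 0

After press 2 at (2,1):
1 1 0 1
1 0 0 1
0 0 1 0

After press 3 at (0,3):
1 1 1 0
1 0 0 0
0 0 1 0

After press 4 at (2,0):
1 1 1 0
0 0 0 0
1 1 1 0

After press 5 at (2,1):
1 1 1 0
0 1 0 0
0 0 0 0

After press 6 at (0,1):
0 0 0 0
0 0 0 0
0 0 0 0

Lights still on: 0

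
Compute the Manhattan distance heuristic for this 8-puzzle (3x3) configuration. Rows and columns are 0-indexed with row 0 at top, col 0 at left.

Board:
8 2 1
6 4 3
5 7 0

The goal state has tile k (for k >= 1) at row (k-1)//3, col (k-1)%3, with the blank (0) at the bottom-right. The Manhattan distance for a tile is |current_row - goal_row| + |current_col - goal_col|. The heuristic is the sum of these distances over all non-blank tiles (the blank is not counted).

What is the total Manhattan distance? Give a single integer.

Tile 8: (0,0)->(2,1) = 3
Tile 2: (0,1)->(0,1) = 0
Tile 1: (0,2)->(0,0) = 2
Tile 6: (1,0)->(1,2) = 2
Tile 4: (1,1)->(1,0) = 1
Tile 3: (1,2)->(0,2) = 1
Tile 5: (2,0)->(1,1) = 2
Tile 7: (2,1)->(2,0) = 1
Sum: 3 + 0 + 2 + 2 + 1 + 1 + 2 + 1 = 12

Answer: 12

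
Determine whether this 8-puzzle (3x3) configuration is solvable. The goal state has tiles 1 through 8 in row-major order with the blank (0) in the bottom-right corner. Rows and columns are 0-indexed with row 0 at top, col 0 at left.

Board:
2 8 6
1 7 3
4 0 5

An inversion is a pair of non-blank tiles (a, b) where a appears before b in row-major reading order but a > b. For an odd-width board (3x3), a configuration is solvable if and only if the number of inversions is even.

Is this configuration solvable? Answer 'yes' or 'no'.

Answer: yes

Derivation:
Inversions (pairs i<j in row-major order where tile[i] > tile[j] > 0): 14
14 is even, so the puzzle is solvable.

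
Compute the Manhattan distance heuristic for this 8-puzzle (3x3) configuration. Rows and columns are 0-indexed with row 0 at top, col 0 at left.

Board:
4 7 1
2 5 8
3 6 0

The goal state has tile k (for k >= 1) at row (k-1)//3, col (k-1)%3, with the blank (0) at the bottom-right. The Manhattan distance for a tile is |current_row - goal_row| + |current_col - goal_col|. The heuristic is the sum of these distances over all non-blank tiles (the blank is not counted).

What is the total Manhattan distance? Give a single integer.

Answer: 16

Derivation:
Tile 4: (0,0)->(1,0) = 1
Tile 7: (0,1)->(2,0) = 3
Tile 1: (0,2)->(0,0) = 2
Tile 2: (1,0)->(0,1) = 2
Tile 5: (1,1)->(1,1) = 0
Tile 8: (1,2)->(2,1) = 2
Tile 3: (2,0)->(0,2) = 4
Tile 6: (2,1)->(1,2) = 2
Sum: 1 + 3 + 2 + 2 + 0 + 2 + 4 + 2 = 16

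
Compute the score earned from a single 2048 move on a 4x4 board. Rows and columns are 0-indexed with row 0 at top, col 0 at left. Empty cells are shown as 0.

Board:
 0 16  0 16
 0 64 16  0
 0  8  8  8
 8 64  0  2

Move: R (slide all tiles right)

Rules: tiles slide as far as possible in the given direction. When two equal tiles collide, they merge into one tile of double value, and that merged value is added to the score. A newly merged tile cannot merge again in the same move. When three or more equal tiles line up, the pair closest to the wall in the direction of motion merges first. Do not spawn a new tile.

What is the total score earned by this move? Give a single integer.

Answer: 48

Derivation:
Slide right:
row 0: [0, 16, 0, 16] -> [0, 0, 0, 32]  score +32 (running 32)
row 1: [0, 64, 16, 0] -> [0, 0, 64, 16]  score +0 (running 32)
row 2: [0, 8, 8, 8] -> [0, 0, 8, 16]  score +16 (running 48)
row 3: [8, 64, 0, 2] -> [0, 8, 64, 2]  score +0 (running 48)
Board after move:
 0  0  0 32
 0  0 64 16
 0  0  8 16
 0  8 64  2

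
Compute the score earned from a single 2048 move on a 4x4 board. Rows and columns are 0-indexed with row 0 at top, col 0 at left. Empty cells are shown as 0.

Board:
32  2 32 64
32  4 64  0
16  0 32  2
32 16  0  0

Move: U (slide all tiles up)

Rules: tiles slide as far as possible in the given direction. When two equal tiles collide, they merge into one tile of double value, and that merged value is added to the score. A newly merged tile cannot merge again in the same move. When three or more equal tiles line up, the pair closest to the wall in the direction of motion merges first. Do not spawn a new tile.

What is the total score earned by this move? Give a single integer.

Answer: 64

Derivation:
Slide up:
col 0: [32, 32, 16, 32] -> [64, 16, 32, 0]  score +64 (running 64)
col 1: [2, 4, 0, 16] -> [2, 4, 16, 0]  score +0 (running 64)
col 2: [32, 64, 32, 0] -> [32, 64, 32, 0]  score +0 (running 64)
col 3: [64, 0, 2, 0] -> [64, 2, 0, 0]  score +0 (running 64)
Board after move:
64  2 32 64
16  4 64  2
32 16 32  0
 0  0  0  0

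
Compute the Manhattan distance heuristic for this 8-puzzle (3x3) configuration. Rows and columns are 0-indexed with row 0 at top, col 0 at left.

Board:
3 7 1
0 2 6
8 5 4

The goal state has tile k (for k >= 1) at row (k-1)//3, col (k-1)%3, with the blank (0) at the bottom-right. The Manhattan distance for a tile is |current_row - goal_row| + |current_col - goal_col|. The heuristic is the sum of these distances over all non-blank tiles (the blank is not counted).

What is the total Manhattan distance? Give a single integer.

Answer: 13

Derivation:
Tile 3: (0,0)->(0,2) = 2
Tile 7: (0,1)->(2,0) = 3
Tile 1: (0,2)->(0,0) = 2
Tile 2: (1,1)->(0,1) = 1
Tile 6: (1,2)->(1,2) = 0
Tile 8: (2,0)->(2,1) = 1
Tile 5: (2,1)->(1,1) = 1
Tile 4: (2,2)->(1,0) = 3
Sum: 2 + 3 + 2 + 1 + 0 + 1 + 1 + 3 = 13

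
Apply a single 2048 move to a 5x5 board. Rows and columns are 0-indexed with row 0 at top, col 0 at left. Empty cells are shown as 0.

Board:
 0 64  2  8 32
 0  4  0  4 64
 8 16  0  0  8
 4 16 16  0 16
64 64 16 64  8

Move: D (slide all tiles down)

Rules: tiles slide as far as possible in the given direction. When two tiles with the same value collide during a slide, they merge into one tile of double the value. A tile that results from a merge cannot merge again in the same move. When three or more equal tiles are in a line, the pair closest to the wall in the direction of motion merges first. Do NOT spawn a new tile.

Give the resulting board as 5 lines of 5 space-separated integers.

Answer:  0  0  0  0 32
 0 64  0  0 64
 8  4  0  8  8
 4 32  2  4 16
64 64 32 64  8

Derivation:
Slide down:
col 0: [0, 0, 8, 4, 64] -> [0, 0, 8, 4, 64]
col 1: [64, 4, 16, 16, 64] -> [0, 64, 4, 32, 64]
col 2: [2, 0, 0, 16, 16] -> [0, 0, 0, 2, 32]
col 3: [8, 4, 0, 0, 64] -> [0, 0, 8, 4, 64]
col 4: [32, 64, 8, 16, 8] -> [32, 64, 8, 16, 8]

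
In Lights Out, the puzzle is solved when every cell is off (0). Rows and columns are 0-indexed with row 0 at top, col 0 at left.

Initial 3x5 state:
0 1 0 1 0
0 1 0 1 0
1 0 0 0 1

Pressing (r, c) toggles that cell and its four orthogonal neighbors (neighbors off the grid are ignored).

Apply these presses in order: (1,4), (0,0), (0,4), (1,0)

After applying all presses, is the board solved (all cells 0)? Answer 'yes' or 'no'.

Answer: yes

Derivation:
After press 1 at (1,4):
0 1 0 1 1
0 1 0 0 1
1 0 0 0 0

After press 2 at (0,0):
1 0 0 1 1
1 1 0 0 1
1 0 0 0 0

After press 3 at (0,4):
1 0 0 0 0
1 1 0 0 0
1 0 0 0 0

After press 4 at (1,0):
0 0 0 0 0
0 0 0 0 0
0 0 0 0 0

Lights still on: 0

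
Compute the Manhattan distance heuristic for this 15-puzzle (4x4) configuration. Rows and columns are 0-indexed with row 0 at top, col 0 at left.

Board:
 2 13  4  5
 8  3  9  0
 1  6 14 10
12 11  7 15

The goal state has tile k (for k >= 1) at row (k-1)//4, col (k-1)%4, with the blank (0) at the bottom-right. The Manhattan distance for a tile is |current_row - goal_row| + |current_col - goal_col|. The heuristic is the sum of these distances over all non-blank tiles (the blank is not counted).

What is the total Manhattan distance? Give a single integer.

Answer: 34

Derivation:
Tile 2: at (0,0), goal (0,1), distance |0-0|+|0-1| = 1
Tile 13: at (0,1), goal (3,0), distance |0-3|+|1-0| = 4
Tile 4: at (0,2), goal (0,3), distance |0-0|+|2-3| = 1
Tile 5: at (0,3), goal (1,0), distance |0-1|+|3-0| = 4
Tile 8: at (1,0), goal (1,3), distance |1-1|+|0-3| = 3
Tile 3: at (1,1), goal (0,2), distance |1-0|+|1-2| = 2
Tile 9: at (1,2), goal (2,0), distance |1-2|+|2-0| = 3
Tile 1: at (2,0), goal (0,0), distance |2-0|+|0-0| = 2
Tile 6: at (2,1), goal (1,1), distance |2-1|+|1-1| = 1
Tile 14: at (2,2), goal (3,1), distance |2-3|+|2-1| = 2
Tile 10: at (2,3), goal (2,1), distance |2-2|+|3-1| = 2
Tile 12: at (3,0), goal (2,3), distance |3-2|+|0-3| = 4
Tile 11: at (3,1), goal (2,2), distance |3-2|+|1-2| = 2
Tile 7: at (3,2), goal (1,2), distance |3-1|+|2-2| = 2
Tile 15: at (3,3), goal (3,2), distance |3-3|+|3-2| = 1
Sum: 1 + 4 + 1 + 4 + 3 + 2 + 3 + 2 + 1 + 2 + 2 + 4 + 2 + 2 + 1 = 34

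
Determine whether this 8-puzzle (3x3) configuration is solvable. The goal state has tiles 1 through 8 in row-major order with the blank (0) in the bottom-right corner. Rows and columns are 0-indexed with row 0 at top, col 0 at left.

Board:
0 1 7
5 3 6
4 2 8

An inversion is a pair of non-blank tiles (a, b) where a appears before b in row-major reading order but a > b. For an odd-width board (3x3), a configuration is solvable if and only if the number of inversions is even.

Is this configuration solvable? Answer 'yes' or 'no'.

Answer: yes

Derivation:
Inversions (pairs i<j in row-major order where tile[i] > tile[j] > 0): 12
12 is even, so the puzzle is solvable.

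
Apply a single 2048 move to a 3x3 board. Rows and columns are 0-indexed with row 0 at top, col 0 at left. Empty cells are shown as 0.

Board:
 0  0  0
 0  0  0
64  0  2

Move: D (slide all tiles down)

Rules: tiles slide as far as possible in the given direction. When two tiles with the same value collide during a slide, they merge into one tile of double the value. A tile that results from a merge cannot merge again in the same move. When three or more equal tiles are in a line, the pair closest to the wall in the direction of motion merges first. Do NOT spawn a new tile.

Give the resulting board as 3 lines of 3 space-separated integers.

Answer:  0  0  0
 0  0  0
64  0  2

Derivation:
Slide down:
col 0: [0, 0, 64] -> [0, 0, 64]
col 1: [0, 0, 0] -> [0, 0, 0]
col 2: [0, 0, 2] -> [0, 0, 2]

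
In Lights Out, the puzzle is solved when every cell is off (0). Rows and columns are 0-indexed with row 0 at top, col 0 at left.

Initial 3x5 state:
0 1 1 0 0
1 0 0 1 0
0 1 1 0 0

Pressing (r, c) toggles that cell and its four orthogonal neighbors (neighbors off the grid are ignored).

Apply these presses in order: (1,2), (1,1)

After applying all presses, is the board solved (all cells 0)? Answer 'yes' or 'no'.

After press 1 at (1,2):
0 1 0 0 0
1 1 1 0 0
0 1 0 0 0

After press 2 at (1,1):
0 0 0 0 0
0 0 0 0 0
0 0 0 0 0

Lights still on: 0

Answer: yes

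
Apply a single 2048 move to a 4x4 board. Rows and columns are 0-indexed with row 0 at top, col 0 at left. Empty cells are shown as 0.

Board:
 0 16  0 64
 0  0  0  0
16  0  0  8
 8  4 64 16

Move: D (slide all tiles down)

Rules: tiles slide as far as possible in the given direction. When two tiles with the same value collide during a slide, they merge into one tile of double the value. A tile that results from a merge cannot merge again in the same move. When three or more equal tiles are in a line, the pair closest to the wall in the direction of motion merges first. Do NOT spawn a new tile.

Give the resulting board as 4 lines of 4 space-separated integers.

Answer:  0  0  0  0
 0  0  0 64
16 16  0  8
 8  4 64 16

Derivation:
Slide down:
col 0: [0, 0, 16, 8] -> [0, 0, 16, 8]
col 1: [16, 0, 0, 4] -> [0, 0, 16, 4]
col 2: [0, 0, 0, 64] -> [0, 0, 0, 64]
col 3: [64, 0, 8, 16] -> [0, 64, 8, 16]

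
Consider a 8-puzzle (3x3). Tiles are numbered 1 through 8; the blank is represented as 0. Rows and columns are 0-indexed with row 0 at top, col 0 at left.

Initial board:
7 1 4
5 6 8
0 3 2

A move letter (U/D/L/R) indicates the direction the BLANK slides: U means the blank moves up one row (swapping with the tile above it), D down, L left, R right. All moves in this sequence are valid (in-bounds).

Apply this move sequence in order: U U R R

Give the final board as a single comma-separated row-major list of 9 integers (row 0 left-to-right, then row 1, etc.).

After move 1 (U):
7 1 4
0 6 8
5 3 2

After move 2 (U):
0 1 4
7 6 8
5 3 2

After move 3 (R):
1 0 4
7 6 8
5 3 2

After move 4 (R):
1 4 0
7 6 8
5 3 2

Answer: 1, 4, 0, 7, 6, 8, 5, 3, 2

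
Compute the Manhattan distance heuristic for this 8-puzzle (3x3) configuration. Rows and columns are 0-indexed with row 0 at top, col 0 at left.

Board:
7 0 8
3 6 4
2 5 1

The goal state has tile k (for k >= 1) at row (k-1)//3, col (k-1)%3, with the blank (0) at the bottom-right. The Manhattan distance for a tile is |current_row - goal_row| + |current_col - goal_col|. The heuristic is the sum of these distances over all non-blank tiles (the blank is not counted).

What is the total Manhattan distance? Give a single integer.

Answer: 19

Derivation:
Tile 7: (0,0)->(2,0) = 2
Tile 8: (0,2)->(2,1) = 3
Tile 3: (1,0)->(0,2) = 3
Tile 6: (1,1)->(1,2) = 1
Tile 4: (1,2)->(1,0) = 2
Tile 2: (2,0)->(0,1) = 3
Tile 5: (2,1)->(1,1) = 1
Tile 1: (2,2)->(0,0) = 4
Sum: 2 + 3 + 3 + 1 + 2 + 3 + 1 + 4 = 19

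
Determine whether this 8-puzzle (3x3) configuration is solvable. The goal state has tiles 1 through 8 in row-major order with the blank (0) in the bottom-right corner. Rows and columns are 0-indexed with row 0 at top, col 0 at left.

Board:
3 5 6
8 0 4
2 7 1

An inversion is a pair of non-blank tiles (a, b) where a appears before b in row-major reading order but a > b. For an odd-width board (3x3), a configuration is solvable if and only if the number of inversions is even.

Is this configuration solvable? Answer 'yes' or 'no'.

Inversions (pairs i<j in row-major order where tile[i] > tile[j] > 0): 16
16 is even, so the puzzle is solvable.

Answer: yes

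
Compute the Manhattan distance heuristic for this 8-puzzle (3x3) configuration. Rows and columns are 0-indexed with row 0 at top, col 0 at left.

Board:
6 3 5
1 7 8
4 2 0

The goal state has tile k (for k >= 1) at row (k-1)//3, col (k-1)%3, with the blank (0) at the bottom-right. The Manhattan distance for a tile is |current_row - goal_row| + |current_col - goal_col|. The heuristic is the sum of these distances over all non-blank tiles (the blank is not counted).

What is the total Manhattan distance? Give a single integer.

Tile 6: (0,0)->(1,2) = 3
Tile 3: (0,1)->(0,2) = 1
Tile 5: (0,2)->(1,1) = 2
Tile 1: (1,0)->(0,0) = 1
Tile 7: (1,1)->(2,0) = 2
Tile 8: (1,2)->(2,1) = 2
Tile 4: (2,0)->(1,0) = 1
Tile 2: (2,1)->(0,1) = 2
Sum: 3 + 1 + 2 + 1 + 2 + 2 + 1 + 2 = 14

Answer: 14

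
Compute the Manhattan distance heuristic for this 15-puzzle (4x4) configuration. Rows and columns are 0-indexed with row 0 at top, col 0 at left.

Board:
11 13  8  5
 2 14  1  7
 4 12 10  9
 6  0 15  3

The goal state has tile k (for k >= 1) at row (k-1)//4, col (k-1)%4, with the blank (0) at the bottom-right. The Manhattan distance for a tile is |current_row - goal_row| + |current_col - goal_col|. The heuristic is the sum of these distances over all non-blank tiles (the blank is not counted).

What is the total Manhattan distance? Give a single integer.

Answer: 40

Derivation:
Tile 11: at (0,0), goal (2,2), distance |0-2|+|0-2| = 4
Tile 13: at (0,1), goal (3,0), distance |0-3|+|1-0| = 4
Tile 8: at (0,2), goal (1,3), distance |0-1|+|2-3| = 2
Tile 5: at (0,3), goal (1,0), distance |0-1|+|3-0| = 4
Tile 2: at (1,0), goal (0,1), distance |1-0|+|0-1| = 2
Tile 14: at (1,1), goal (3,1), distance |1-3|+|1-1| = 2
Tile 1: at (1,2), goal (0,0), distance |1-0|+|2-0| = 3
Tile 7: at (1,3), goal (1,2), distance |1-1|+|3-2| = 1
Tile 4: at (2,0), goal (0,3), distance |2-0|+|0-3| = 5
Tile 12: at (2,1), goal (2,3), distance |2-2|+|1-3| = 2
Tile 10: at (2,2), goal (2,1), distance |2-2|+|2-1| = 1
Tile 9: at (2,3), goal (2,0), distance |2-2|+|3-0| = 3
Tile 6: at (3,0), goal (1,1), distance |3-1|+|0-1| = 3
Tile 15: at (3,2), goal (3,2), distance |3-3|+|2-2| = 0
Tile 3: at (3,3), goal (0,2), distance |3-0|+|3-2| = 4
Sum: 4 + 4 + 2 + 4 + 2 + 2 + 3 + 1 + 5 + 2 + 1 + 3 + 3 + 0 + 4 = 40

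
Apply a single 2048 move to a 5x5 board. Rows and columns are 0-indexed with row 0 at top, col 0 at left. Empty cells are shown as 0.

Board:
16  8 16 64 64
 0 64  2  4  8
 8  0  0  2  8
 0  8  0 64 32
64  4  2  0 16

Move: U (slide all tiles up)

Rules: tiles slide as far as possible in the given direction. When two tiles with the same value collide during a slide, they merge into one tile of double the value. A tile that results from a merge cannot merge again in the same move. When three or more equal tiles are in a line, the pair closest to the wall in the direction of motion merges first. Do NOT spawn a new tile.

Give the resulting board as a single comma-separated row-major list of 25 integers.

Answer: 16, 8, 16, 64, 64, 8, 64, 4, 4, 16, 64, 8, 0, 2, 32, 0, 4, 0, 64, 16, 0, 0, 0, 0, 0

Derivation:
Slide up:
col 0: [16, 0, 8, 0, 64] -> [16, 8, 64, 0, 0]
col 1: [8, 64, 0, 8, 4] -> [8, 64, 8, 4, 0]
col 2: [16, 2, 0, 0, 2] -> [16, 4, 0, 0, 0]
col 3: [64, 4, 2, 64, 0] -> [64, 4, 2, 64, 0]
col 4: [64, 8, 8, 32, 16] -> [64, 16, 32, 16, 0]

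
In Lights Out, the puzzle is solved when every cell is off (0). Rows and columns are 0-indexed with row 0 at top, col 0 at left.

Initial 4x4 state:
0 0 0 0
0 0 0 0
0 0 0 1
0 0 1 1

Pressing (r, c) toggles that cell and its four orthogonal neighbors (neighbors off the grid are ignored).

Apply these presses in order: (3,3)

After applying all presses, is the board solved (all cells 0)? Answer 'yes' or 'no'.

After press 1 at (3,3):
0 0 0 0
0 0 0 0
0 0 0 0
0 0 0 0

Lights still on: 0

Answer: yes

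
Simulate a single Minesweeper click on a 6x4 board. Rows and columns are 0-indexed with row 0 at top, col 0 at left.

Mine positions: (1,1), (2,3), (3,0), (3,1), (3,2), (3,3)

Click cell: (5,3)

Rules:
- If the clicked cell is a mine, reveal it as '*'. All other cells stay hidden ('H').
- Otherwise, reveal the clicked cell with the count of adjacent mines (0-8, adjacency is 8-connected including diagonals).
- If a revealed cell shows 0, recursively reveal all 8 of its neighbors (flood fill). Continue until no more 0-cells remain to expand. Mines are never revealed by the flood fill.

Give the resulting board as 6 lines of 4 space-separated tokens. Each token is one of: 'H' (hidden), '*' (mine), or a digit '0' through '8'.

H H H H
H H H H
H H H H
H H H H
2 3 3 2
0 0 0 0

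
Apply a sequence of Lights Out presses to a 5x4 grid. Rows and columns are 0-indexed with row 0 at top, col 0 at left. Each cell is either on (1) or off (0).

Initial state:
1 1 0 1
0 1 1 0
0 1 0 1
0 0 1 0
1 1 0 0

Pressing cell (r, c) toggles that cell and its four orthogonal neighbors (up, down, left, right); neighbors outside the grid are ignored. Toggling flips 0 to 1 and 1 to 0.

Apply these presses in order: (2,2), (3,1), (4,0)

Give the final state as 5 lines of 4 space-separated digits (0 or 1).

Answer: 1 1 0 1
0 1 0 0
0 1 1 0
0 1 1 0
0 1 0 0

Derivation:
After press 1 at (2,2):
1 1 0 1
0 1 0 0
0 0 1 0
0 0 0 0
1 1 0 0

After press 2 at (3,1):
1 1 0 1
0 1 0 0
0 1 1 0
1 1 1 0
1 0 0 0

After press 3 at (4,0):
1 1 0 1
0 1 0 0
0 1 1 0
0 1 1 0
0 1 0 0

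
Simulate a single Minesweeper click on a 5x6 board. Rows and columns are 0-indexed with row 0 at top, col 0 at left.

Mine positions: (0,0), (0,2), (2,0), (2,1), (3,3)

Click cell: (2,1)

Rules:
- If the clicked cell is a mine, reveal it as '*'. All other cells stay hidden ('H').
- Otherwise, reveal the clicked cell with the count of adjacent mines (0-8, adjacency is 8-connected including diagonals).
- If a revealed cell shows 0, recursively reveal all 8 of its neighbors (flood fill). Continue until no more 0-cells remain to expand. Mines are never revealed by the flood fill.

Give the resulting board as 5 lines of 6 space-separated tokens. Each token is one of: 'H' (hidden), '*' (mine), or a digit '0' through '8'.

H H H H H H
H H H H H H
H * H H H H
H H H H H H
H H H H H H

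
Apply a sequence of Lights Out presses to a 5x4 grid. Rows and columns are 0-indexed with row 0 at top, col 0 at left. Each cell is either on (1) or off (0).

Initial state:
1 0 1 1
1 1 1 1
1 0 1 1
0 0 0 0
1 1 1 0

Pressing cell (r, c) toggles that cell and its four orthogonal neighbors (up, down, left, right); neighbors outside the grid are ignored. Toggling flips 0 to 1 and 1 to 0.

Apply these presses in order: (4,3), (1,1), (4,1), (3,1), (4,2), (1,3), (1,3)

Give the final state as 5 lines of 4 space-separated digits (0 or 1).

After press 1 at (4,3):
1 0 1 1
1 1 1 1
1 0 1 1
0 0 0 1
1 1 0 1

After press 2 at (1,1):
1 1 1 1
0 0 0 1
1 1 1 1
0 0 0 1
1 1 0 1

After press 3 at (4,1):
1 1 1 1
0 0 0 1
1 1 1 1
0 1 0 1
0 0 1 1

After press 4 at (3,1):
1 1 1 1
0 0 0 1
1 0 1 1
1 0 1 1
0 1 1 1

After press 5 at (4,2):
1 1 1 1
0 0 0 1
1 0 1 1
1 0 0 1
0 0 0 0

After press 6 at (1,3):
1 1 1 0
0 0 1 0
1 0 1 0
1 0 0 1
0 0 0 0

After press 7 at (1,3):
1 1 1 1
0 0 0 1
1 0 1 1
1 0 0 1
0 0 0 0

Answer: 1 1 1 1
0 0 0 1
1 0 1 1
1 0 0 1
0 0 0 0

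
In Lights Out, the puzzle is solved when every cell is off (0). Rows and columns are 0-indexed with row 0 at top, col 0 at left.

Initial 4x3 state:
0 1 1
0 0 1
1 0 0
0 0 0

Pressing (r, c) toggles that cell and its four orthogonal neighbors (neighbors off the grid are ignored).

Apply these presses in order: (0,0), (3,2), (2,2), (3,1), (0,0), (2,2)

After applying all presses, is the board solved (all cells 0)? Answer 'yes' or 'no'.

After press 1 at (0,0):
1 0 1
1 0 1
1 0 0
0 0 0

After press 2 at (3,2):
1 0 1
1 0 1
1 0 1
0 1 1

After press 3 at (2,2):
1 0 1
1 0 0
1 1 0
0 1 0

After press 4 at (3,1):
1 0 1
1 0 0
1 0 0
1 0 1

After press 5 at (0,0):
0 1 1
0 0 0
1 0 0
1 0 1

After press 6 at (2,2):
0 1 1
0 0 1
1 1 1
1 0 0

Lights still on: 7

Answer: no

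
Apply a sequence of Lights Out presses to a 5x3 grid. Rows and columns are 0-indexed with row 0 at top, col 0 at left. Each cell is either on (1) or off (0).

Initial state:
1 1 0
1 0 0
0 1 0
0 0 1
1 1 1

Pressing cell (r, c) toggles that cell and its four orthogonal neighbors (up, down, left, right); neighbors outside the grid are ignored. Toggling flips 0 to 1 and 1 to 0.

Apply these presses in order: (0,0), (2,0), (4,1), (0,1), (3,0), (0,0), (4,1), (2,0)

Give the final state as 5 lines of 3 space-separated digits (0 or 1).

After press 1 at (0,0):
0 0 0
0 0 0
0 1 0
0 0 1
1 1 1

After press 2 at (2,0):
0 0 0
1 0 0
1 0 0
1 0 1
1 1 1

After press 3 at (4,1):
0 0 0
1 0 0
1 0 0
1 1 1
0 0 0

After press 4 at (0,1):
1 1 1
1 1 0
1 0 0
1 1 1
0 0 0

After press 5 at (3,0):
1 1 1
1 1 0
0 0 0
0 0 1
1 0 0

After press 6 at (0,0):
0 0 1
0 1 0
0 0 0
0 0 1
1 0 0

After press 7 at (4,1):
0 0 1
0 1 0
0 0 0
0 1 1
0 1 1

After press 8 at (2,0):
0 0 1
1 1 0
1 1 0
1 1 1
0 1 1

Answer: 0 0 1
1 1 0
1 1 0
1 1 1
0 1 1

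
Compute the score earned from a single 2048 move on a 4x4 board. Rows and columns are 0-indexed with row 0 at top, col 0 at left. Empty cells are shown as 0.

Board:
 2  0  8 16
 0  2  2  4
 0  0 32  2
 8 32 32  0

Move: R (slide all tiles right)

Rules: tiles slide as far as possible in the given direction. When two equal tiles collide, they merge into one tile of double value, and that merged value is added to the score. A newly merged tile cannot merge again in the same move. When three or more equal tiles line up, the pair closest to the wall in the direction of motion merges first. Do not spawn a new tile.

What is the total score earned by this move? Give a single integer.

Slide right:
row 0: [2, 0, 8, 16] -> [0, 2, 8, 16]  score +0 (running 0)
row 1: [0, 2, 2, 4] -> [0, 0, 4, 4]  score +4 (running 4)
row 2: [0, 0, 32, 2] -> [0, 0, 32, 2]  score +0 (running 4)
row 3: [8, 32, 32, 0] -> [0, 0, 8, 64]  score +64 (running 68)
Board after move:
 0  2  8 16
 0  0  4  4
 0  0 32  2
 0  0  8 64

Answer: 68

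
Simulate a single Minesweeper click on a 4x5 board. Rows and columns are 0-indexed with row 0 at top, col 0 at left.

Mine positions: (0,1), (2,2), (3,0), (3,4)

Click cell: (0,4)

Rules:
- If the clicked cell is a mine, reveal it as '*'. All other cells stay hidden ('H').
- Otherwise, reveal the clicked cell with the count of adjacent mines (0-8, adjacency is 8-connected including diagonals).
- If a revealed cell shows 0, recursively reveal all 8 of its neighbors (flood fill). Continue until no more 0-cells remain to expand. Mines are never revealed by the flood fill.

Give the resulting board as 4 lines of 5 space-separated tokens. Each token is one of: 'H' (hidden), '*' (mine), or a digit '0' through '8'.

H H 1 0 0
H H 2 1 0
H H H 2 1
H H H H H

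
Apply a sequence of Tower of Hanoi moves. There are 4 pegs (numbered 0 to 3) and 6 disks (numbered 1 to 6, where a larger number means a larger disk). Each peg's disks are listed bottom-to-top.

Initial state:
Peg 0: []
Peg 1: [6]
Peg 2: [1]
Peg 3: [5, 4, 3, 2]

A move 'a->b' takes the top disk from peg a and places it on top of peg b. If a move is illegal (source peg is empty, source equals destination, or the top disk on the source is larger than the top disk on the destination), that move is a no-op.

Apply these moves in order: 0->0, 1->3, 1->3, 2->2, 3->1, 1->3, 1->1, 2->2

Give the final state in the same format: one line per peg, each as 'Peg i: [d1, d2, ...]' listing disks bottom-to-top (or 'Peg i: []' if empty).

After move 1 (0->0):
Peg 0: []
Peg 1: [6]
Peg 2: [1]
Peg 3: [5, 4, 3, 2]

After move 2 (1->3):
Peg 0: []
Peg 1: [6]
Peg 2: [1]
Peg 3: [5, 4, 3, 2]

After move 3 (1->3):
Peg 0: []
Peg 1: [6]
Peg 2: [1]
Peg 3: [5, 4, 3, 2]

After move 4 (2->2):
Peg 0: []
Peg 1: [6]
Peg 2: [1]
Peg 3: [5, 4, 3, 2]

After move 5 (3->1):
Peg 0: []
Peg 1: [6, 2]
Peg 2: [1]
Peg 3: [5, 4, 3]

After move 6 (1->3):
Peg 0: []
Peg 1: [6]
Peg 2: [1]
Peg 3: [5, 4, 3, 2]

After move 7 (1->1):
Peg 0: []
Peg 1: [6]
Peg 2: [1]
Peg 3: [5, 4, 3, 2]

After move 8 (2->2):
Peg 0: []
Peg 1: [6]
Peg 2: [1]
Peg 3: [5, 4, 3, 2]

Answer: Peg 0: []
Peg 1: [6]
Peg 2: [1]
Peg 3: [5, 4, 3, 2]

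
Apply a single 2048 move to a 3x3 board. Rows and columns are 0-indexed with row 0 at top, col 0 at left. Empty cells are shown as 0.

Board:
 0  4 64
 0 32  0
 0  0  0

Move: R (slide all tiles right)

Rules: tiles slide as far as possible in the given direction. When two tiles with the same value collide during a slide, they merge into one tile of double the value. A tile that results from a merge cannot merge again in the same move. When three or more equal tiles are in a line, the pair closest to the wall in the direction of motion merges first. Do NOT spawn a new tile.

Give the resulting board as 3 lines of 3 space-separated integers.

Slide right:
row 0: [0, 4, 64] -> [0, 4, 64]
row 1: [0, 32, 0] -> [0, 0, 32]
row 2: [0, 0, 0] -> [0, 0, 0]

Answer:  0  4 64
 0  0 32
 0  0  0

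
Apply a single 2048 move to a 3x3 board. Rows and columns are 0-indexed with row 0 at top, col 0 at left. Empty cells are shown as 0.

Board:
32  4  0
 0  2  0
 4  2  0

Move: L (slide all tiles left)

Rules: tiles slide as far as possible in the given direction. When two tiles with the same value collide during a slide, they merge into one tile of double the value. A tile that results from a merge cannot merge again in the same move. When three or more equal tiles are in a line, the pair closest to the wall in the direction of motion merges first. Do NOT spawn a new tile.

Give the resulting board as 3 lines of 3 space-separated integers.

Slide left:
row 0: [32, 4, 0] -> [32, 4, 0]
row 1: [0, 2, 0] -> [2, 0, 0]
row 2: [4, 2, 0] -> [4, 2, 0]

Answer: 32  4  0
 2  0  0
 4  2  0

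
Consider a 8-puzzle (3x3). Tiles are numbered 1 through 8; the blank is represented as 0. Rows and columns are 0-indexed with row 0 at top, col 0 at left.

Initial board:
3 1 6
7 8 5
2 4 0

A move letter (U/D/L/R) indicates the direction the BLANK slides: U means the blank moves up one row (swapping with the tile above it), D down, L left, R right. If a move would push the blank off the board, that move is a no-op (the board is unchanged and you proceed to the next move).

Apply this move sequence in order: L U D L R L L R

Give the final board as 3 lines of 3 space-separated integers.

After move 1 (L):
3 1 6
7 8 5
2 0 4

After move 2 (U):
3 1 6
7 0 5
2 8 4

After move 3 (D):
3 1 6
7 8 5
2 0 4

After move 4 (L):
3 1 6
7 8 5
0 2 4

After move 5 (R):
3 1 6
7 8 5
2 0 4

After move 6 (L):
3 1 6
7 8 5
0 2 4

After move 7 (L):
3 1 6
7 8 5
0 2 4

After move 8 (R):
3 1 6
7 8 5
2 0 4

Answer: 3 1 6
7 8 5
2 0 4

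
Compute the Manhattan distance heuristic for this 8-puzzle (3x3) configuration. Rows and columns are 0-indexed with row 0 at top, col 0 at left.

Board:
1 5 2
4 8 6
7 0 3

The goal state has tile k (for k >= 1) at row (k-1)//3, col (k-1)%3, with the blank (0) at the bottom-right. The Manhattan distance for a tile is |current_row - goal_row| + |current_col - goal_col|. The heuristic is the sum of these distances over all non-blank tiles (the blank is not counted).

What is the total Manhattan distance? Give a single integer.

Tile 1: (0,0)->(0,0) = 0
Tile 5: (0,1)->(1,1) = 1
Tile 2: (0,2)->(0,1) = 1
Tile 4: (1,0)->(1,0) = 0
Tile 8: (1,1)->(2,1) = 1
Tile 6: (1,2)->(1,2) = 0
Tile 7: (2,0)->(2,0) = 0
Tile 3: (2,2)->(0,2) = 2
Sum: 0 + 1 + 1 + 0 + 1 + 0 + 0 + 2 = 5

Answer: 5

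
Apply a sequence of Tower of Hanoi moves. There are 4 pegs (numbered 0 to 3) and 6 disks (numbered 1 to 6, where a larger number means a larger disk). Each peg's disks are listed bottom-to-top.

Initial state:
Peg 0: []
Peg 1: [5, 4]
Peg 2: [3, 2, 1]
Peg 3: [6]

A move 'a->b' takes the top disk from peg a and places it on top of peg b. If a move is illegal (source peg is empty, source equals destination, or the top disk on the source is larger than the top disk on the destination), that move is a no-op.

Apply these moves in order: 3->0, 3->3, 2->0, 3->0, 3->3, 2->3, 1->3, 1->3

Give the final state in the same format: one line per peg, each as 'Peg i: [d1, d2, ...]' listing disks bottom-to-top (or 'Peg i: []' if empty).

After move 1 (3->0):
Peg 0: [6]
Peg 1: [5, 4]
Peg 2: [3, 2, 1]
Peg 3: []

After move 2 (3->3):
Peg 0: [6]
Peg 1: [5, 4]
Peg 2: [3, 2, 1]
Peg 3: []

After move 3 (2->0):
Peg 0: [6, 1]
Peg 1: [5, 4]
Peg 2: [3, 2]
Peg 3: []

After move 4 (3->0):
Peg 0: [6, 1]
Peg 1: [5, 4]
Peg 2: [3, 2]
Peg 3: []

After move 5 (3->3):
Peg 0: [6, 1]
Peg 1: [5, 4]
Peg 2: [3, 2]
Peg 3: []

After move 6 (2->3):
Peg 0: [6, 1]
Peg 1: [5, 4]
Peg 2: [3]
Peg 3: [2]

After move 7 (1->3):
Peg 0: [6, 1]
Peg 1: [5, 4]
Peg 2: [3]
Peg 3: [2]

After move 8 (1->3):
Peg 0: [6, 1]
Peg 1: [5, 4]
Peg 2: [3]
Peg 3: [2]

Answer: Peg 0: [6, 1]
Peg 1: [5, 4]
Peg 2: [3]
Peg 3: [2]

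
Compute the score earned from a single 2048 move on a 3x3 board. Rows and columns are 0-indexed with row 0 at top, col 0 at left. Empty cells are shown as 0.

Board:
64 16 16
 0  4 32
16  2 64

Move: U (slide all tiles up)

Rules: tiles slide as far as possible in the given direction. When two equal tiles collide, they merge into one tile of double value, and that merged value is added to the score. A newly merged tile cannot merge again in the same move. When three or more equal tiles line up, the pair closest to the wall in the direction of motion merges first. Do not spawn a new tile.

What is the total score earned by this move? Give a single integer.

Slide up:
col 0: [64, 0, 16] -> [64, 16, 0]  score +0 (running 0)
col 1: [16, 4, 2] -> [16, 4, 2]  score +0 (running 0)
col 2: [16, 32, 64] -> [16, 32, 64]  score +0 (running 0)
Board after move:
64 16 16
16  4 32
 0  2 64

Answer: 0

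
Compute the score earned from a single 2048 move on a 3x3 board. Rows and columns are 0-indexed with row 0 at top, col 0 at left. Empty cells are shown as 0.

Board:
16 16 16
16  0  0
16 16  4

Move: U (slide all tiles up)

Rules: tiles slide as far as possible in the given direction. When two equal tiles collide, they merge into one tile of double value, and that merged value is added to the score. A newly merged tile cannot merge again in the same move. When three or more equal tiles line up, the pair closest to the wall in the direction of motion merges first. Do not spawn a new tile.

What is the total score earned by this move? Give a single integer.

Answer: 64

Derivation:
Slide up:
col 0: [16, 16, 16] -> [32, 16, 0]  score +32 (running 32)
col 1: [16, 0, 16] -> [32, 0, 0]  score +32 (running 64)
col 2: [16, 0, 4] -> [16, 4, 0]  score +0 (running 64)
Board after move:
32 32 16
16  0  4
 0  0  0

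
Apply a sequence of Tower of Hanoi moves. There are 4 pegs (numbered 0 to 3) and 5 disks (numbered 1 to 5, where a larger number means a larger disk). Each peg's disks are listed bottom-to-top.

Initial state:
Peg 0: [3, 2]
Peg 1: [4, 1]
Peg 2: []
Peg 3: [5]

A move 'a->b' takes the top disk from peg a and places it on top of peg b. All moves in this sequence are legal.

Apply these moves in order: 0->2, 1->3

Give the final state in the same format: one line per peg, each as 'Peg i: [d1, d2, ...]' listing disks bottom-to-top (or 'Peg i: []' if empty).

Answer: Peg 0: [3]
Peg 1: [4]
Peg 2: [2]
Peg 3: [5, 1]

Derivation:
After move 1 (0->2):
Peg 0: [3]
Peg 1: [4, 1]
Peg 2: [2]
Peg 3: [5]

After move 2 (1->3):
Peg 0: [3]
Peg 1: [4]
Peg 2: [2]
Peg 3: [5, 1]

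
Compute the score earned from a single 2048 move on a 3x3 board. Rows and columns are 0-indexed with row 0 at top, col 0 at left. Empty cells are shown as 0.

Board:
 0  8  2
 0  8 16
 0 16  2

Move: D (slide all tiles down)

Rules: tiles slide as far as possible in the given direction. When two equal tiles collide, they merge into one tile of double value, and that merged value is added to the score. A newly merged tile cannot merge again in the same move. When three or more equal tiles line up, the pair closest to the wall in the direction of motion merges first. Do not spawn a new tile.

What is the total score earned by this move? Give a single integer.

Answer: 16

Derivation:
Slide down:
col 0: [0, 0, 0] -> [0, 0, 0]  score +0 (running 0)
col 1: [8, 8, 16] -> [0, 16, 16]  score +16 (running 16)
col 2: [2, 16, 2] -> [2, 16, 2]  score +0 (running 16)
Board after move:
 0  0  2
 0 16 16
 0 16  2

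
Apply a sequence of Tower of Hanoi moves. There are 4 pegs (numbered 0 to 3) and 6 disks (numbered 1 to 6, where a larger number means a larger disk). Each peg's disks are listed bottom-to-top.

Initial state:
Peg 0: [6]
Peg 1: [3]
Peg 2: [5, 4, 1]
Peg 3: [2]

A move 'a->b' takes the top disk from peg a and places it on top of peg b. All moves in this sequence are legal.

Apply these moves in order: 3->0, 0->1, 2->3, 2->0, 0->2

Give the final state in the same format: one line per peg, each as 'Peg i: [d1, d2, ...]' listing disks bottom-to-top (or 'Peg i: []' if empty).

Answer: Peg 0: [6]
Peg 1: [3, 2]
Peg 2: [5, 4]
Peg 3: [1]

Derivation:
After move 1 (3->0):
Peg 0: [6, 2]
Peg 1: [3]
Peg 2: [5, 4, 1]
Peg 3: []

After move 2 (0->1):
Peg 0: [6]
Peg 1: [3, 2]
Peg 2: [5, 4, 1]
Peg 3: []

After move 3 (2->3):
Peg 0: [6]
Peg 1: [3, 2]
Peg 2: [5, 4]
Peg 3: [1]

After move 4 (2->0):
Peg 0: [6, 4]
Peg 1: [3, 2]
Peg 2: [5]
Peg 3: [1]

After move 5 (0->2):
Peg 0: [6]
Peg 1: [3, 2]
Peg 2: [5, 4]
Peg 3: [1]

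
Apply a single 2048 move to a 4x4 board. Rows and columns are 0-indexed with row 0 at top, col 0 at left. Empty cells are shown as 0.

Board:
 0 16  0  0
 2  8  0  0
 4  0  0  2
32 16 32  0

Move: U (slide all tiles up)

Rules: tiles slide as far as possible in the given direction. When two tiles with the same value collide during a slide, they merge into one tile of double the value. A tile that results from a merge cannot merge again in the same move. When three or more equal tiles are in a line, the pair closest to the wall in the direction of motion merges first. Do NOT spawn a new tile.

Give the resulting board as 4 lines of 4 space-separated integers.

Answer:  2 16 32  2
 4  8  0  0
32 16  0  0
 0  0  0  0

Derivation:
Slide up:
col 0: [0, 2, 4, 32] -> [2, 4, 32, 0]
col 1: [16, 8, 0, 16] -> [16, 8, 16, 0]
col 2: [0, 0, 0, 32] -> [32, 0, 0, 0]
col 3: [0, 0, 2, 0] -> [2, 0, 0, 0]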